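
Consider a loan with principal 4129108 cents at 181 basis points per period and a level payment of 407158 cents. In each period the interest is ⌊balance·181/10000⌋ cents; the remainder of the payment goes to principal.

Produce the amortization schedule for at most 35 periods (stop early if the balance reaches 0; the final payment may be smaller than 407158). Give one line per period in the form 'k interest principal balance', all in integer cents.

1. interest=⌊4129108·181/10000⌋=74736; principal=407158-74736=332422; balance=4129108-332422=3796686
2. interest=⌊3796686·181/10000⌋=68720; principal=407158-68720=338438; balance=3796686-338438=3458248
3. interest=⌊3458248·181/10000⌋=62594; principal=407158-62594=344564; balance=3458248-344564=3113684
4. interest=⌊3113684·181/10000⌋=56357; principal=407158-56357=350801; balance=3113684-350801=2762883
5. interest=⌊2762883·181/10000⌋=50008; principal=407158-50008=357150; balance=2762883-357150=2405733
6. interest=⌊2405733·181/10000⌋=43543; principal=407158-43543=363615; balance=2405733-363615=2042118
7. interest=⌊2042118·181/10000⌋=36962; principal=407158-36962=370196; balance=2042118-370196=1671922
8. interest=⌊1671922·181/10000⌋=30261; principal=407158-30261=376897; balance=1671922-376897=1295025
9. interest=⌊1295025·181/10000⌋=23439; principal=407158-23439=383719; balance=1295025-383719=911306
10. interest=⌊911306·181/10000⌋=16494; principal=407158-16494=390664; balance=911306-390664=520642
11. interest=⌊520642·181/10000⌋=9423; principal=407158-9423=397735; balance=520642-397735=122907
12. interest=⌊122907·181/10000⌋=2224; principal=min(407158-2224,122907)=122907; balance=122907-122907=0

1 74736 332422 3796686
2 68720 338438 3458248
3 62594 344564 3113684
4 56357 350801 2762883
5 50008 357150 2405733
6 43543 363615 2042118
7 36962 370196 1671922
8 30261 376897 1295025
9 23439 383719 911306
10 16494 390664 520642
11 9423 397735 122907
12 2224 122907 0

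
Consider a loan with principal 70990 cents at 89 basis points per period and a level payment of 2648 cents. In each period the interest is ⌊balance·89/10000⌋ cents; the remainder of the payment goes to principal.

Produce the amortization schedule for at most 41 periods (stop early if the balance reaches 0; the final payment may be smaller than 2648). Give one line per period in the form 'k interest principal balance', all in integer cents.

1 631 2017 68973
2 613 2035 66938
3 595 2053 64885
4 577 2071 62814
5 559 2089 60725
6 540 2108 58617
7 521 2127 56490
8 502 2146 54344
9 483 2165 52179
10 464 2184 49995
11 444 2204 47791
12 425 2223 45568
13 405 2243 43325
14 385 2263 41062
15 365 2283 38779
16 345 2303 36476
17 324 2324 34152
18 303 2345 31807
19 283 2365 29442
20 262 2386 27056
21 240 2408 24648
22 219 2429 22219
23 197 2451 19768
24 175 2473 17295
25 153 2495 14800
26 131 2517 12283
27 109 2539 9744
28 86 2562 7182
29 63 2585 4597
30 40 2608 1989
31 17 1989 0

1. interest=⌊70990·89/10000⌋=631; principal=2648-631=2017; balance=70990-2017=68973
2. interest=⌊68973·89/10000⌋=613; principal=2648-613=2035; balance=68973-2035=66938
3. interest=⌊66938·89/10000⌋=595; principal=2648-595=2053; balance=66938-2053=64885
4. interest=⌊64885·89/10000⌋=577; principal=2648-577=2071; balance=64885-2071=62814
5. interest=⌊62814·89/10000⌋=559; principal=2648-559=2089; balance=62814-2089=60725
6. interest=⌊60725·89/10000⌋=540; principal=2648-540=2108; balance=60725-2108=58617
7. interest=⌊58617·89/10000⌋=521; principal=2648-521=2127; balance=58617-2127=56490
8. interest=⌊56490·89/10000⌋=502; principal=2648-502=2146; balance=56490-2146=54344
9. interest=⌊54344·89/10000⌋=483; principal=2648-483=2165; balance=54344-2165=52179
10. interest=⌊52179·89/10000⌋=464; principal=2648-464=2184; balance=52179-2184=49995
11. interest=⌊49995·89/10000⌋=444; principal=2648-444=2204; balance=49995-2204=47791
12. interest=⌊47791·89/10000⌋=425; principal=2648-425=2223; balance=47791-2223=45568
13. interest=⌊45568·89/10000⌋=405; principal=2648-405=2243; balance=45568-2243=43325
14. interest=⌊43325·89/10000⌋=385; principal=2648-385=2263; balance=43325-2263=41062
15. interest=⌊41062·89/10000⌋=365; principal=2648-365=2283; balance=41062-2283=38779
16. interest=⌊38779·89/10000⌋=345; principal=2648-345=2303; balance=38779-2303=36476
17. interest=⌊36476·89/10000⌋=324; principal=2648-324=2324; balance=36476-2324=34152
18. interest=⌊34152·89/10000⌋=303; principal=2648-303=2345; balance=34152-2345=31807
19. interest=⌊31807·89/10000⌋=283; principal=2648-283=2365; balance=31807-2365=29442
20. interest=⌊29442·89/10000⌋=262; principal=2648-262=2386; balance=29442-2386=27056
21. interest=⌊27056·89/10000⌋=240; principal=2648-240=2408; balance=27056-2408=24648
22. interest=⌊24648·89/10000⌋=219; principal=2648-219=2429; balance=24648-2429=22219
23. interest=⌊22219·89/10000⌋=197; principal=2648-197=2451; balance=22219-2451=19768
24. interest=⌊19768·89/10000⌋=175; principal=2648-175=2473; balance=19768-2473=17295
25. interest=⌊17295·89/10000⌋=153; principal=2648-153=2495; balance=17295-2495=14800
26. interest=⌊14800·89/10000⌋=131; principal=2648-131=2517; balance=14800-2517=12283
27. interest=⌊12283·89/10000⌋=109; principal=2648-109=2539; balance=12283-2539=9744
28. interest=⌊9744·89/10000⌋=86; principal=2648-86=2562; balance=9744-2562=7182
29. interest=⌊7182·89/10000⌋=63; principal=2648-63=2585; balance=7182-2585=4597
30. interest=⌊4597·89/10000⌋=40; principal=2648-40=2608; balance=4597-2608=1989
31. interest=⌊1989·89/10000⌋=17; principal=min(2648-17,1989)=1989; balance=1989-1989=0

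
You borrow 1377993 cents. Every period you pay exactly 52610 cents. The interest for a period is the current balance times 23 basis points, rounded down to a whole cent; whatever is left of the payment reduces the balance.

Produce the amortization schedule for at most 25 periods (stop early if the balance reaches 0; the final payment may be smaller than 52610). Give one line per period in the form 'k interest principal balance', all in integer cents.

1. interest=⌊1377993·23/10000⌋=3169; principal=52610-3169=49441; balance=1377993-49441=1328552
2. interest=⌊1328552·23/10000⌋=3055; principal=52610-3055=49555; balance=1328552-49555=1278997
3. interest=⌊1278997·23/10000⌋=2941; principal=52610-2941=49669; balance=1278997-49669=1229328
4. interest=⌊1229328·23/10000⌋=2827; principal=52610-2827=49783; balance=1229328-49783=1179545
5. interest=⌊1179545·23/10000⌋=2712; principal=52610-2712=49898; balance=1179545-49898=1129647
6. interest=⌊1129647·23/10000⌋=2598; principal=52610-2598=50012; balance=1129647-50012=1079635
7. interest=⌊1079635·23/10000⌋=2483; principal=52610-2483=50127; balance=1079635-50127=1029508
8. interest=⌊1029508·23/10000⌋=2367; principal=52610-2367=50243; balance=1029508-50243=979265
9. interest=⌊979265·23/10000⌋=2252; principal=52610-2252=50358; balance=979265-50358=928907
10. interest=⌊928907·23/10000⌋=2136; principal=52610-2136=50474; balance=928907-50474=878433
11. interest=⌊878433·23/10000⌋=2020; principal=52610-2020=50590; balance=878433-50590=827843
12. interest=⌊827843·23/10000⌋=1904; principal=52610-1904=50706; balance=827843-50706=777137
13. interest=⌊777137·23/10000⌋=1787; principal=52610-1787=50823; balance=777137-50823=726314
14. interest=⌊726314·23/10000⌋=1670; principal=52610-1670=50940; balance=726314-50940=675374
15. interest=⌊675374·23/10000⌋=1553; principal=52610-1553=51057; balance=675374-51057=624317
16. interest=⌊624317·23/10000⌋=1435; principal=52610-1435=51175; balance=624317-51175=573142
17. interest=⌊573142·23/10000⌋=1318; principal=52610-1318=51292; balance=573142-51292=521850
18. interest=⌊521850·23/10000⌋=1200; principal=52610-1200=51410; balance=521850-51410=470440
19. interest=⌊470440·23/10000⌋=1082; principal=52610-1082=51528; balance=470440-51528=418912
20. interest=⌊418912·23/10000⌋=963; principal=52610-963=51647; balance=418912-51647=367265
21. interest=⌊367265·23/10000⌋=844; principal=52610-844=51766; balance=367265-51766=315499
22. interest=⌊315499·23/10000⌋=725; principal=52610-725=51885; balance=315499-51885=263614
23. interest=⌊263614·23/10000⌋=606; principal=52610-606=52004; balance=263614-52004=211610
24. interest=⌊211610·23/10000⌋=486; principal=52610-486=52124; balance=211610-52124=159486
25. interest=⌊159486·23/10000⌋=366; principal=52610-366=52244; balance=159486-52244=107242

1 3169 49441 1328552
2 3055 49555 1278997
3 2941 49669 1229328
4 2827 49783 1179545
5 2712 49898 1129647
6 2598 50012 1079635
7 2483 50127 1029508
8 2367 50243 979265
9 2252 50358 928907
10 2136 50474 878433
11 2020 50590 827843
12 1904 50706 777137
13 1787 50823 726314
14 1670 50940 675374
15 1553 51057 624317
16 1435 51175 573142
17 1318 51292 521850
18 1200 51410 470440
19 1082 51528 418912
20 963 51647 367265
21 844 51766 315499
22 725 51885 263614
23 606 52004 211610
24 486 52124 159486
25 366 52244 107242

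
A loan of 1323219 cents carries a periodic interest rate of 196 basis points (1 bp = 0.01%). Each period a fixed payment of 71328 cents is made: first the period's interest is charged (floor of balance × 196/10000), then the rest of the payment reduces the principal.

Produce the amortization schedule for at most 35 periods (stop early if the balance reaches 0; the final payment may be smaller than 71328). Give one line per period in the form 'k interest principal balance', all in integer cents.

1 25935 45393 1277826
2 25045 46283 1231543
3 24138 47190 1184353
4 23213 48115 1136238
5 22270 49058 1087180
6 21308 50020 1037160
7 20328 51000 986160
8 19328 52000 934160
9 18309 53019 881141
10 17270 54058 827083
11 16210 55118 771965
12 15130 56198 715767
13 14029 57299 658468
14 12905 58423 600045
15 11760 59568 540477
16 10593 60735 479742
17 9402 61926 417816
18 8189 63139 354677
19 6951 64377 290300
20 5689 65639 224661
21 4403 66925 157736
22 3091 68237 89499
23 1754 69574 19925
24 390 19925 0

1. interest=⌊1323219·196/10000⌋=25935; principal=71328-25935=45393; balance=1323219-45393=1277826
2. interest=⌊1277826·196/10000⌋=25045; principal=71328-25045=46283; balance=1277826-46283=1231543
3. interest=⌊1231543·196/10000⌋=24138; principal=71328-24138=47190; balance=1231543-47190=1184353
4. interest=⌊1184353·196/10000⌋=23213; principal=71328-23213=48115; balance=1184353-48115=1136238
5. interest=⌊1136238·196/10000⌋=22270; principal=71328-22270=49058; balance=1136238-49058=1087180
6. interest=⌊1087180·196/10000⌋=21308; principal=71328-21308=50020; balance=1087180-50020=1037160
7. interest=⌊1037160·196/10000⌋=20328; principal=71328-20328=51000; balance=1037160-51000=986160
8. interest=⌊986160·196/10000⌋=19328; principal=71328-19328=52000; balance=986160-52000=934160
9. interest=⌊934160·196/10000⌋=18309; principal=71328-18309=53019; balance=934160-53019=881141
10. interest=⌊881141·196/10000⌋=17270; principal=71328-17270=54058; balance=881141-54058=827083
11. interest=⌊827083·196/10000⌋=16210; principal=71328-16210=55118; balance=827083-55118=771965
12. interest=⌊771965·196/10000⌋=15130; principal=71328-15130=56198; balance=771965-56198=715767
13. interest=⌊715767·196/10000⌋=14029; principal=71328-14029=57299; balance=715767-57299=658468
14. interest=⌊658468·196/10000⌋=12905; principal=71328-12905=58423; balance=658468-58423=600045
15. interest=⌊600045·196/10000⌋=11760; principal=71328-11760=59568; balance=600045-59568=540477
16. interest=⌊540477·196/10000⌋=10593; principal=71328-10593=60735; balance=540477-60735=479742
17. interest=⌊479742·196/10000⌋=9402; principal=71328-9402=61926; balance=479742-61926=417816
18. interest=⌊417816·196/10000⌋=8189; principal=71328-8189=63139; balance=417816-63139=354677
19. interest=⌊354677·196/10000⌋=6951; principal=71328-6951=64377; balance=354677-64377=290300
20. interest=⌊290300·196/10000⌋=5689; principal=71328-5689=65639; balance=290300-65639=224661
21. interest=⌊224661·196/10000⌋=4403; principal=71328-4403=66925; balance=224661-66925=157736
22. interest=⌊157736·196/10000⌋=3091; principal=71328-3091=68237; balance=157736-68237=89499
23. interest=⌊89499·196/10000⌋=1754; principal=71328-1754=69574; balance=89499-69574=19925
24. interest=⌊19925·196/10000⌋=390; principal=min(71328-390,19925)=19925; balance=19925-19925=0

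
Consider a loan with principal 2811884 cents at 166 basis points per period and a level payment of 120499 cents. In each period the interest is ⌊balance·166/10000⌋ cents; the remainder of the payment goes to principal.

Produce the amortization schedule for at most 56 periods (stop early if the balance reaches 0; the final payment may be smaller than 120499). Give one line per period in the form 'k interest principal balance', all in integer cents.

1. interest=⌊2811884·166/10000⌋=46677; principal=120499-46677=73822; balance=2811884-73822=2738062
2. interest=⌊2738062·166/10000⌋=45451; principal=120499-45451=75048; balance=2738062-75048=2663014
3. interest=⌊2663014·166/10000⌋=44206; principal=120499-44206=76293; balance=2663014-76293=2586721
4. interest=⌊2586721·166/10000⌋=42939; principal=120499-42939=77560; balance=2586721-77560=2509161
5. interest=⌊2509161·166/10000⌋=41652; principal=120499-41652=78847; balance=2509161-78847=2430314
6. interest=⌊2430314·166/10000⌋=40343; principal=120499-40343=80156; balance=2430314-80156=2350158
7. interest=⌊2350158·166/10000⌋=39012; principal=120499-39012=81487; balance=2350158-81487=2268671
8. interest=⌊2268671·166/10000⌋=37659; principal=120499-37659=82840; balance=2268671-82840=2185831
9. interest=⌊2185831·166/10000⌋=36284; principal=120499-36284=84215; balance=2185831-84215=2101616
10. interest=⌊2101616·166/10000⌋=34886; principal=120499-34886=85613; balance=2101616-85613=2016003
11. interest=⌊2016003·166/10000⌋=33465; principal=120499-33465=87034; balance=2016003-87034=1928969
12. interest=⌊1928969·166/10000⌋=32020; principal=120499-32020=88479; balance=1928969-88479=1840490
13. interest=⌊1840490·166/10000⌋=30552; principal=120499-30552=89947; balance=1840490-89947=1750543
14. interest=⌊1750543·166/10000⌋=29059; principal=120499-29059=91440; balance=1750543-91440=1659103
15. interest=⌊1659103·166/10000⌋=27541; principal=120499-27541=92958; balance=1659103-92958=1566145
16. interest=⌊1566145·166/10000⌋=25998; principal=120499-25998=94501; balance=1566145-94501=1471644
17. interest=⌊1471644·166/10000⌋=24429; principal=120499-24429=96070; balance=1471644-96070=1375574
18. interest=⌊1375574·166/10000⌋=22834; principal=120499-22834=97665; balance=1375574-97665=1277909
19. interest=⌊1277909·166/10000⌋=21213; principal=120499-21213=99286; balance=1277909-99286=1178623
20. interest=⌊1178623·166/10000⌋=19565; principal=120499-19565=100934; balance=1178623-100934=1077689
21. interest=⌊1077689·166/10000⌋=17889; principal=120499-17889=102610; balance=1077689-102610=975079
22. interest=⌊975079·166/10000⌋=16186; principal=120499-16186=104313; balance=975079-104313=870766
23. interest=⌊870766·166/10000⌋=14454; principal=120499-14454=106045; balance=870766-106045=764721
24. interest=⌊764721·166/10000⌋=12694; principal=120499-12694=107805; balance=764721-107805=656916
25. interest=⌊656916·166/10000⌋=10904; principal=120499-10904=109595; balance=656916-109595=547321
26. interest=⌊547321·166/10000⌋=9085; principal=120499-9085=111414; balance=547321-111414=435907
27. interest=⌊435907·166/10000⌋=7236; principal=120499-7236=113263; balance=435907-113263=322644
28. interest=⌊322644·166/10000⌋=5355; principal=120499-5355=115144; balance=322644-115144=207500
29. interest=⌊207500·166/10000⌋=3444; principal=120499-3444=117055; balance=207500-117055=90445
30. interest=⌊90445·166/10000⌋=1501; principal=min(120499-1501,90445)=90445; balance=90445-90445=0

1 46677 73822 2738062
2 45451 75048 2663014
3 44206 76293 2586721
4 42939 77560 2509161
5 41652 78847 2430314
6 40343 80156 2350158
7 39012 81487 2268671
8 37659 82840 2185831
9 36284 84215 2101616
10 34886 85613 2016003
11 33465 87034 1928969
12 32020 88479 1840490
13 30552 89947 1750543
14 29059 91440 1659103
15 27541 92958 1566145
16 25998 94501 1471644
17 24429 96070 1375574
18 22834 97665 1277909
19 21213 99286 1178623
20 19565 100934 1077689
21 17889 102610 975079
22 16186 104313 870766
23 14454 106045 764721
24 12694 107805 656916
25 10904 109595 547321
26 9085 111414 435907
27 7236 113263 322644
28 5355 115144 207500
29 3444 117055 90445
30 1501 90445 0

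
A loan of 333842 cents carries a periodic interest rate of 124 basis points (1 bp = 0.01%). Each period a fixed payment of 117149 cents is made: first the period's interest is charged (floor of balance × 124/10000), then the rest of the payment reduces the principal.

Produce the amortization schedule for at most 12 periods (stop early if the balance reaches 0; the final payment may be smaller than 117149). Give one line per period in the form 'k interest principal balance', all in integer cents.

1 4139 113010 220832
2 2738 114411 106421
3 1319 106421 0

1. interest=⌊333842·124/10000⌋=4139; principal=117149-4139=113010; balance=333842-113010=220832
2. interest=⌊220832·124/10000⌋=2738; principal=117149-2738=114411; balance=220832-114411=106421
3. interest=⌊106421·124/10000⌋=1319; principal=min(117149-1319,106421)=106421; balance=106421-106421=0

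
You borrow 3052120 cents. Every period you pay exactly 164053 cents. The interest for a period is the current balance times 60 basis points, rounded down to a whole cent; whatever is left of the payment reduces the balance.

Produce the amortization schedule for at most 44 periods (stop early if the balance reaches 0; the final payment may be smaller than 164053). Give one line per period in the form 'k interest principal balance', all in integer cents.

1. interest=⌊3052120·60/10000⌋=18312; principal=164053-18312=145741; balance=3052120-145741=2906379
2. interest=⌊2906379·60/10000⌋=17438; principal=164053-17438=146615; balance=2906379-146615=2759764
3. interest=⌊2759764·60/10000⌋=16558; principal=164053-16558=147495; balance=2759764-147495=2612269
4. interest=⌊2612269·60/10000⌋=15673; principal=164053-15673=148380; balance=2612269-148380=2463889
5. interest=⌊2463889·60/10000⌋=14783; principal=164053-14783=149270; balance=2463889-149270=2314619
6. interest=⌊2314619·60/10000⌋=13887; principal=164053-13887=150166; balance=2314619-150166=2164453
7. interest=⌊2164453·60/10000⌋=12986; principal=164053-12986=151067; balance=2164453-151067=2013386
8. interest=⌊2013386·60/10000⌋=12080; principal=164053-12080=151973; balance=2013386-151973=1861413
9. interest=⌊1861413·60/10000⌋=11168; principal=164053-11168=152885; balance=1861413-152885=1708528
10. interest=⌊1708528·60/10000⌋=10251; principal=164053-10251=153802; balance=1708528-153802=1554726
11. interest=⌊1554726·60/10000⌋=9328; principal=164053-9328=154725; balance=1554726-154725=1400001
12. interest=⌊1400001·60/10000⌋=8400; principal=164053-8400=155653; balance=1400001-155653=1244348
13. interest=⌊1244348·60/10000⌋=7466; principal=164053-7466=156587; balance=1244348-156587=1087761
14. interest=⌊1087761·60/10000⌋=6526; principal=164053-6526=157527; balance=1087761-157527=930234
15. interest=⌊930234·60/10000⌋=5581; principal=164053-5581=158472; balance=930234-158472=771762
16. interest=⌊771762·60/10000⌋=4630; principal=164053-4630=159423; balance=771762-159423=612339
17. interest=⌊612339·60/10000⌋=3674; principal=164053-3674=160379; balance=612339-160379=451960
18. interest=⌊451960·60/10000⌋=2711; principal=164053-2711=161342; balance=451960-161342=290618
19. interest=⌊290618·60/10000⌋=1743; principal=164053-1743=162310; balance=290618-162310=128308
20. interest=⌊128308·60/10000⌋=769; principal=min(164053-769,128308)=128308; balance=128308-128308=0

1 18312 145741 2906379
2 17438 146615 2759764
3 16558 147495 2612269
4 15673 148380 2463889
5 14783 149270 2314619
6 13887 150166 2164453
7 12986 151067 2013386
8 12080 151973 1861413
9 11168 152885 1708528
10 10251 153802 1554726
11 9328 154725 1400001
12 8400 155653 1244348
13 7466 156587 1087761
14 6526 157527 930234
15 5581 158472 771762
16 4630 159423 612339
17 3674 160379 451960
18 2711 161342 290618
19 1743 162310 128308
20 769 128308 0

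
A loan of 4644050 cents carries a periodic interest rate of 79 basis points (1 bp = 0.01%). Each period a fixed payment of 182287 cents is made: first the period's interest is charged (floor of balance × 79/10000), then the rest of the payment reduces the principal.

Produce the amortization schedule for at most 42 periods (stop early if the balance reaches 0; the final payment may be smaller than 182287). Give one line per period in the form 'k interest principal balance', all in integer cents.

1 36687 145600 4498450
2 35537 146750 4351700
3 34378 147909 4203791
4 33209 149078 4054713
5 32032 150255 3904458
6 30845 151442 3753016
7 29648 152639 3600377
8 28442 153845 3446532
9 27227 155060 3291472
10 26002 156285 3135187
11 24767 157520 2977667
12 23523 158764 2818903
13 22269 160018 2658885
14 21005 161282 2497603
15 19731 162556 2335047
16 18446 163841 2171206
17 17152 165135 2006071
18 15847 166440 1839631
19 14533 167754 1671877
20 13207 169080 1502797
21 11872 170415 1332382
22 10525 171762 1160620
23 9168 173119 987501
24 7801 174486 813015
25 6422 175865 637150
26 5033 177254 459896
27 3633 178654 281242
28 2221 180066 101176
29 799 101176 0

1. interest=⌊4644050·79/10000⌋=36687; principal=182287-36687=145600; balance=4644050-145600=4498450
2. interest=⌊4498450·79/10000⌋=35537; principal=182287-35537=146750; balance=4498450-146750=4351700
3. interest=⌊4351700·79/10000⌋=34378; principal=182287-34378=147909; balance=4351700-147909=4203791
4. interest=⌊4203791·79/10000⌋=33209; principal=182287-33209=149078; balance=4203791-149078=4054713
5. interest=⌊4054713·79/10000⌋=32032; principal=182287-32032=150255; balance=4054713-150255=3904458
6. interest=⌊3904458·79/10000⌋=30845; principal=182287-30845=151442; balance=3904458-151442=3753016
7. interest=⌊3753016·79/10000⌋=29648; principal=182287-29648=152639; balance=3753016-152639=3600377
8. interest=⌊3600377·79/10000⌋=28442; principal=182287-28442=153845; balance=3600377-153845=3446532
9. interest=⌊3446532·79/10000⌋=27227; principal=182287-27227=155060; balance=3446532-155060=3291472
10. interest=⌊3291472·79/10000⌋=26002; principal=182287-26002=156285; balance=3291472-156285=3135187
11. interest=⌊3135187·79/10000⌋=24767; principal=182287-24767=157520; balance=3135187-157520=2977667
12. interest=⌊2977667·79/10000⌋=23523; principal=182287-23523=158764; balance=2977667-158764=2818903
13. interest=⌊2818903·79/10000⌋=22269; principal=182287-22269=160018; balance=2818903-160018=2658885
14. interest=⌊2658885·79/10000⌋=21005; principal=182287-21005=161282; balance=2658885-161282=2497603
15. interest=⌊2497603·79/10000⌋=19731; principal=182287-19731=162556; balance=2497603-162556=2335047
16. interest=⌊2335047·79/10000⌋=18446; principal=182287-18446=163841; balance=2335047-163841=2171206
17. interest=⌊2171206·79/10000⌋=17152; principal=182287-17152=165135; balance=2171206-165135=2006071
18. interest=⌊2006071·79/10000⌋=15847; principal=182287-15847=166440; balance=2006071-166440=1839631
19. interest=⌊1839631·79/10000⌋=14533; principal=182287-14533=167754; balance=1839631-167754=1671877
20. interest=⌊1671877·79/10000⌋=13207; principal=182287-13207=169080; balance=1671877-169080=1502797
21. interest=⌊1502797·79/10000⌋=11872; principal=182287-11872=170415; balance=1502797-170415=1332382
22. interest=⌊1332382·79/10000⌋=10525; principal=182287-10525=171762; balance=1332382-171762=1160620
23. interest=⌊1160620·79/10000⌋=9168; principal=182287-9168=173119; balance=1160620-173119=987501
24. interest=⌊987501·79/10000⌋=7801; principal=182287-7801=174486; balance=987501-174486=813015
25. interest=⌊813015·79/10000⌋=6422; principal=182287-6422=175865; balance=813015-175865=637150
26. interest=⌊637150·79/10000⌋=5033; principal=182287-5033=177254; balance=637150-177254=459896
27. interest=⌊459896·79/10000⌋=3633; principal=182287-3633=178654; balance=459896-178654=281242
28. interest=⌊281242·79/10000⌋=2221; principal=182287-2221=180066; balance=281242-180066=101176
29. interest=⌊101176·79/10000⌋=799; principal=min(182287-799,101176)=101176; balance=101176-101176=0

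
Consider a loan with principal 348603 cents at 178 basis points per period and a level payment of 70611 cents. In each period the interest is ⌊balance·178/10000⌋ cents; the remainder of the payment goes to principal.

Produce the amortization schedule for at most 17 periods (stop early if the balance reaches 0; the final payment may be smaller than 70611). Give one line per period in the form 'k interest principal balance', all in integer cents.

1. interest=⌊348603·178/10000⌋=6205; principal=70611-6205=64406; balance=348603-64406=284197
2. interest=⌊284197·178/10000⌋=5058; principal=70611-5058=65553; balance=284197-65553=218644
3. interest=⌊218644·178/10000⌋=3891; principal=70611-3891=66720; balance=218644-66720=151924
4. interest=⌊151924·178/10000⌋=2704; principal=70611-2704=67907; balance=151924-67907=84017
5. interest=⌊84017·178/10000⌋=1495; principal=70611-1495=69116; balance=84017-69116=14901
6. interest=⌊14901·178/10000⌋=265; principal=min(70611-265,14901)=14901; balance=14901-14901=0

1 6205 64406 284197
2 5058 65553 218644
3 3891 66720 151924
4 2704 67907 84017
5 1495 69116 14901
6 265 14901 0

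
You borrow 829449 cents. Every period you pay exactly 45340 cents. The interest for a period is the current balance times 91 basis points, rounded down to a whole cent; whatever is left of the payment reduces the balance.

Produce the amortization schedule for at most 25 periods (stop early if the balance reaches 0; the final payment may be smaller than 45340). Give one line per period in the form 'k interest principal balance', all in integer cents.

1 7547 37793 791656
2 7204 38136 753520
3 6857 38483 715037
4 6506 38834 676203
5 6153 39187 637016
6 5796 39544 597472
7 5436 39904 557568
8 5073 40267 517301
9 4707 40633 476668
10 4337 41003 435665
11 3964 41376 394289
12 3588 41752 352537
13 3208 42132 310405
14 2824 42516 267889
15 2437 42903 224986
16 2047 43293 181693
17 1653 43687 138006
18 1255 44085 93921
19 854 44486 49435
20 449 44891 4544
21 41 4544 0

1. interest=⌊829449·91/10000⌋=7547; principal=45340-7547=37793; balance=829449-37793=791656
2. interest=⌊791656·91/10000⌋=7204; principal=45340-7204=38136; balance=791656-38136=753520
3. interest=⌊753520·91/10000⌋=6857; principal=45340-6857=38483; balance=753520-38483=715037
4. interest=⌊715037·91/10000⌋=6506; principal=45340-6506=38834; balance=715037-38834=676203
5. interest=⌊676203·91/10000⌋=6153; principal=45340-6153=39187; balance=676203-39187=637016
6. interest=⌊637016·91/10000⌋=5796; principal=45340-5796=39544; balance=637016-39544=597472
7. interest=⌊597472·91/10000⌋=5436; principal=45340-5436=39904; balance=597472-39904=557568
8. interest=⌊557568·91/10000⌋=5073; principal=45340-5073=40267; balance=557568-40267=517301
9. interest=⌊517301·91/10000⌋=4707; principal=45340-4707=40633; balance=517301-40633=476668
10. interest=⌊476668·91/10000⌋=4337; principal=45340-4337=41003; balance=476668-41003=435665
11. interest=⌊435665·91/10000⌋=3964; principal=45340-3964=41376; balance=435665-41376=394289
12. interest=⌊394289·91/10000⌋=3588; principal=45340-3588=41752; balance=394289-41752=352537
13. interest=⌊352537·91/10000⌋=3208; principal=45340-3208=42132; balance=352537-42132=310405
14. interest=⌊310405·91/10000⌋=2824; principal=45340-2824=42516; balance=310405-42516=267889
15. interest=⌊267889·91/10000⌋=2437; principal=45340-2437=42903; balance=267889-42903=224986
16. interest=⌊224986·91/10000⌋=2047; principal=45340-2047=43293; balance=224986-43293=181693
17. interest=⌊181693·91/10000⌋=1653; principal=45340-1653=43687; balance=181693-43687=138006
18. interest=⌊138006·91/10000⌋=1255; principal=45340-1255=44085; balance=138006-44085=93921
19. interest=⌊93921·91/10000⌋=854; principal=45340-854=44486; balance=93921-44486=49435
20. interest=⌊49435·91/10000⌋=449; principal=45340-449=44891; balance=49435-44891=4544
21. interest=⌊4544·91/10000⌋=41; principal=min(45340-41,4544)=4544; balance=4544-4544=0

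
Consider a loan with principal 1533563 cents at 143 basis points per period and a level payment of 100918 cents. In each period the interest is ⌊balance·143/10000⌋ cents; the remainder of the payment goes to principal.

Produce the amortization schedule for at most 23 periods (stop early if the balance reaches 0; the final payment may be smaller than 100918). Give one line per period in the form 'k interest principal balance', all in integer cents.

1. interest=⌊1533563·143/10000⌋=21929; principal=100918-21929=78989; balance=1533563-78989=1454574
2. interest=⌊1454574·143/10000⌋=20800; principal=100918-20800=80118; balance=1454574-80118=1374456
3. interest=⌊1374456·143/10000⌋=19654; principal=100918-19654=81264; balance=1374456-81264=1293192
4. interest=⌊1293192·143/10000⌋=18492; principal=100918-18492=82426; balance=1293192-82426=1210766
5. interest=⌊1210766·143/10000⌋=17313; principal=100918-17313=83605; balance=1210766-83605=1127161
6. interest=⌊1127161·143/10000⌋=16118; principal=100918-16118=84800; balance=1127161-84800=1042361
7. interest=⌊1042361·143/10000⌋=14905; principal=100918-14905=86013; balance=1042361-86013=956348
8. interest=⌊956348·143/10000⌋=13675; principal=100918-13675=87243; balance=956348-87243=869105
9. interest=⌊869105·143/10000⌋=12428; principal=100918-12428=88490; balance=869105-88490=780615
10. interest=⌊780615·143/10000⌋=11162; principal=100918-11162=89756; balance=780615-89756=690859
11. interest=⌊690859·143/10000⌋=9879; principal=100918-9879=91039; balance=690859-91039=599820
12. interest=⌊599820·143/10000⌋=8577; principal=100918-8577=92341; balance=599820-92341=507479
13. interest=⌊507479·143/10000⌋=7256; principal=100918-7256=93662; balance=507479-93662=413817
14. interest=⌊413817·143/10000⌋=5917; principal=100918-5917=95001; balance=413817-95001=318816
15. interest=⌊318816·143/10000⌋=4559; principal=100918-4559=96359; balance=318816-96359=222457
16. interest=⌊222457·143/10000⌋=3181; principal=100918-3181=97737; balance=222457-97737=124720
17. interest=⌊124720·143/10000⌋=1783; principal=100918-1783=99135; balance=124720-99135=25585
18. interest=⌊25585·143/10000⌋=365; principal=min(100918-365,25585)=25585; balance=25585-25585=0

1 21929 78989 1454574
2 20800 80118 1374456
3 19654 81264 1293192
4 18492 82426 1210766
5 17313 83605 1127161
6 16118 84800 1042361
7 14905 86013 956348
8 13675 87243 869105
9 12428 88490 780615
10 11162 89756 690859
11 9879 91039 599820
12 8577 92341 507479
13 7256 93662 413817
14 5917 95001 318816
15 4559 96359 222457
16 3181 97737 124720
17 1783 99135 25585
18 365 25585 0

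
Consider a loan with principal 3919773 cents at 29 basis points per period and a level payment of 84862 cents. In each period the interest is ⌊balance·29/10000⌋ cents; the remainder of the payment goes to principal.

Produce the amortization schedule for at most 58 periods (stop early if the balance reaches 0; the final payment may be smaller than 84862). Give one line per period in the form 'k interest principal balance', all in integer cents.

1. interest=⌊3919773·29/10000⌋=11367; principal=84862-11367=73495; balance=3919773-73495=3846278
2. interest=⌊3846278·29/10000⌋=11154; principal=84862-11154=73708; balance=3846278-73708=3772570
3. interest=⌊3772570·29/10000⌋=10940; principal=84862-10940=73922; balance=3772570-73922=3698648
4. interest=⌊3698648·29/10000⌋=10726; principal=84862-10726=74136; balance=3698648-74136=3624512
5. interest=⌊3624512·29/10000⌋=10511; principal=84862-10511=74351; balance=3624512-74351=3550161
6. interest=⌊3550161·29/10000⌋=10295; principal=84862-10295=74567; balance=3550161-74567=3475594
7. interest=⌊3475594·29/10000⌋=10079; principal=84862-10079=74783; balance=3475594-74783=3400811
8. interest=⌊3400811·29/10000⌋=9862; principal=84862-9862=75000; balance=3400811-75000=3325811
9. interest=⌊3325811·29/10000⌋=9644; principal=84862-9644=75218; balance=3325811-75218=3250593
10. interest=⌊3250593·29/10000⌋=9426; principal=84862-9426=75436; balance=3250593-75436=3175157
11. interest=⌊3175157·29/10000⌋=9207; principal=84862-9207=75655; balance=3175157-75655=3099502
12. interest=⌊3099502·29/10000⌋=8988; principal=84862-8988=75874; balance=3099502-75874=3023628
13. interest=⌊3023628·29/10000⌋=8768; principal=84862-8768=76094; balance=3023628-76094=2947534
14. interest=⌊2947534·29/10000⌋=8547; principal=84862-8547=76315; balance=2947534-76315=2871219
15. interest=⌊2871219·29/10000⌋=8326; principal=84862-8326=76536; balance=2871219-76536=2794683
16. interest=⌊2794683·29/10000⌋=8104; principal=84862-8104=76758; balance=2794683-76758=2717925
17. interest=⌊2717925·29/10000⌋=7881; principal=84862-7881=76981; balance=2717925-76981=2640944
18. interest=⌊2640944·29/10000⌋=7658; principal=84862-7658=77204; balance=2640944-77204=2563740
19. interest=⌊2563740·29/10000⌋=7434; principal=84862-7434=77428; balance=2563740-77428=2486312
20. interest=⌊2486312·29/10000⌋=7210; principal=84862-7210=77652; balance=2486312-77652=2408660
21. interest=⌊2408660·29/10000⌋=6985; principal=84862-6985=77877; balance=2408660-77877=2330783
22. interest=⌊2330783·29/10000⌋=6759; principal=84862-6759=78103; balance=2330783-78103=2252680
23. interest=⌊2252680·29/10000⌋=6532; principal=84862-6532=78330; balance=2252680-78330=2174350
24. interest=⌊2174350·29/10000⌋=6305; principal=84862-6305=78557; balance=2174350-78557=2095793
25. interest=⌊2095793·29/10000⌋=6077; principal=84862-6077=78785; balance=2095793-78785=2017008
26. interest=⌊2017008·29/10000⌋=5849; principal=84862-5849=79013; balance=2017008-79013=1937995
27. interest=⌊1937995·29/10000⌋=5620; principal=84862-5620=79242; balance=1937995-79242=1858753
28. interest=⌊1858753·29/10000⌋=5390; principal=84862-5390=79472; balance=1858753-79472=1779281
29. interest=⌊1779281·29/10000⌋=5159; principal=84862-5159=79703; balance=1779281-79703=1699578
30. interest=⌊1699578·29/10000⌋=4928; principal=84862-4928=79934; balance=1699578-79934=1619644
31. interest=⌊1619644·29/10000⌋=4696; principal=84862-4696=80166; balance=1619644-80166=1539478
32. interest=⌊1539478·29/10000⌋=4464; principal=84862-4464=80398; balance=1539478-80398=1459080
33. interest=⌊1459080·29/10000⌋=4231; principal=84862-4231=80631; balance=1459080-80631=1378449
34. interest=⌊1378449·29/10000⌋=3997; principal=84862-3997=80865; balance=1378449-80865=1297584
35. interest=⌊1297584·29/10000⌋=3762; principal=84862-3762=81100; balance=1297584-81100=1216484
36. interest=⌊1216484·29/10000⌋=3527; principal=84862-3527=81335; balance=1216484-81335=1135149
37. interest=⌊1135149·29/10000⌋=3291; principal=84862-3291=81571; balance=1135149-81571=1053578
38. interest=⌊1053578·29/10000⌋=3055; principal=84862-3055=81807; balance=1053578-81807=971771
39. interest=⌊971771·29/10000⌋=2818; principal=84862-2818=82044; balance=971771-82044=889727
40. interest=⌊889727·29/10000⌋=2580; principal=84862-2580=82282; balance=889727-82282=807445
41. interest=⌊807445·29/10000⌋=2341; principal=84862-2341=82521; balance=807445-82521=724924
42. interest=⌊724924·29/10000⌋=2102; principal=84862-2102=82760; balance=724924-82760=642164
43. interest=⌊642164·29/10000⌋=1862; principal=84862-1862=83000; balance=642164-83000=559164
44. interest=⌊559164·29/10000⌋=1621; principal=84862-1621=83241; balance=559164-83241=475923
45. interest=⌊475923·29/10000⌋=1380; principal=84862-1380=83482; balance=475923-83482=392441
46. interest=⌊392441·29/10000⌋=1138; principal=84862-1138=83724; balance=392441-83724=308717
47. interest=⌊308717·29/10000⌋=895; principal=84862-895=83967; balance=308717-83967=224750
48. interest=⌊224750·29/10000⌋=651; principal=84862-651=84211; balance=224750-84211=140539
49. interest=⌊140539·29/10000⌋=407; principal=84862-407=84455; balance=140539-84455=56084
50. interest=⌊56084·29/10000⌋=162; principal=min(84862-162,56084)=56084; balance=56084-56084=0

1 11367 73495 3846278
2 11154 73708 3772570
3 10940 73922 3698648
4 10726 74136 3624512
5 10511 74351 3550161
6 10295 74567 3475594
7 10079 74783 3400811
8 9862 75000 3325811
9 9644 75218 3250593
10 9426 75436 3175157
11 9207 75655 3099502
12 8988 75874 3023628
13 8768 76094 2947534
14 8547 76315 2871219
15 8326 76536 2794683
16 8104 76758 2717925
17 7881 76981 2640944
18 7658 77204 2563740
19 7434 77428 2486312
20 7210 77652 2408660
21 6985 77877 2330783
22 6759 78103 2252680
23 6532 78330 2174350
24 6305 78557 2095793
25 6077 78785 2017008
26 5849 79013 1937995
27 5620 79242 1858753
28 5390 79472 1779281
29 5159 79703 1699578
30 4928 79934 1619644
31 4696 80166 1539478
32 4464 80398 1459080
33 4231 80631 1378449
34 3997 80865 1297584
35 3762 81100 1216484
36 3527 81335 1135149
37 3291 81571 1053578
38 3055 81807 971771
39 2818 82044 889727
40 2580 82282 807445
41 2341 82521 724924
42 2102 82760 642164
43 1862 83000 559164
44 1621 83241 475923
45 1380 83482 392441
46 1138 83724 308717
47 895 83967 224750
48 651 84211 140539
49 407 84455 56084
50 162 56084 0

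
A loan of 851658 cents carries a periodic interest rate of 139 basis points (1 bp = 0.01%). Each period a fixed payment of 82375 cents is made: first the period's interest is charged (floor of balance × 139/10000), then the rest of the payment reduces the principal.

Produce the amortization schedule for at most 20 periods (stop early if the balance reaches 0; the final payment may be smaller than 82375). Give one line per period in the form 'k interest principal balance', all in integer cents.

1. interest=⌊851658·139/10000⌋=11838; principal=82375-11838=70537; balance=851658-70537=781121
2. interest=⌊781121·139/10000⌋=10857; principal=82375-10857=71518; balance=781121-71518=709603
3. interest=⌊709603·139/10000⌋=9863; principal=82375-9863=72512; balance=709603-72512=637091
4. interest=⌊637091·139/10000⌋=8855; principal=82375-8855=73520; balance=637091-73520=563571
5. interest=⌊563571·139/10000⌋=7833; principal=82375-7833=74542; balance=563571-74542=489029
6. interest=⌊489029·139/10000⌋=6797; principal=82375-6797=75578; balance=489029-75578=413451
7. interest=⌊413451·139/10000⌋=5746; principal=82375-5746=76629; balance=413451-76629=336822
8. interest=⌊336822·139/10000⌋=4681; principal=82375-4681=77694; balance=336822-77694=259128
9. interest=⌊259128·139/10000⌋=3601; principal=82375-3601=78774; balance=259128-78774=180354
10. interest=⌊180354·139/10000⌋=2506; principal=82375-2506=79869; balance=180354-79869=100485
11. interest=⌊100485·139/10000⌋=1396; principal=82375-1396=80979; balance=100485-80979=19506
12. interest=⌊19506·139/10000⌋=271; principal=min(82375-271,19506)=19506; balance=19506-19506=0

1 11838 70537 781121
2 10857 71518 709603
3 9863 72512 637091
4 8855 73520 563571
5 7833 74542 489029
6 6797 75578 413451
7 5746 76629 336822
8 4681 77694 259128
9 3601 78774 180354
10 2506 79869 100485
11 1396 80979 19506
12 271 19506 0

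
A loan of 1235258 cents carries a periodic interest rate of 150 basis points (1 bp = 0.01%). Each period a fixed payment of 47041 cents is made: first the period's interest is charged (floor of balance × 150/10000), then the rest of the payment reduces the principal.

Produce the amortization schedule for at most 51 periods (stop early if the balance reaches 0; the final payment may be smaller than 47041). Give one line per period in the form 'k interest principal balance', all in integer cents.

1. interest=⌊1235258·150/10000⌋=18528; principal=47041-18528=28513; balance=1235258-28513=1206745
2. interest=⌊1206745·150/10000⌋=18101; principal=47041-18101=28940; balance=1206745-28940=1177805
3. interest=⌊1177805·150/10000⌋=17667; principal=47041-17667=29374; balance=1177805-29374=1148431
4. interest=⌊1148431·150/10000⌋=17226; principal=47041-17226=29815; balance=1148431-29815=1118616
5. interest=⌊1118616·150/10000⌋=16779; principal=47041-16779=30262; balance=1118616-30262=1088354
6. interest=⌊1088354·150/10000⌋=16325; principal=47041-16325=30716; balance=1088354-30716=1057638
7. interest=⌊1057638·150/10000⌋=15864; principal=47041-15864=31177; balance=1057638-31177=1026461
8. interest=⌊1026461·150/10000⌋=15396; principal=47041-15396=31645; balance=1026461-31645=994816
9. interest=⌊994816·150/10000⌋=14922; principal=47041-14922=32119; balance=994816-32119=962697
10. interest=⌊962697·150/10000⌋=14440; principal=47041-14440=32601; balance=962697-32601=930096
11. interest=⌊930096·150/10000⌋=13951; principal=47041-13951=33090; balance=930096-33090=897006
12. interest=⌊897006·150/10000⌋=13455; principal=47041-13455=33586; balance=897006-33586=863420
13. interest=⌊863420·150/10000⌋=12951; principal=47041-12951=34090; balance=863420-34090=829330
14. interest=⌊829330·150/10000⌋=12439; principal=47041-12439=34602; balance=829330-34602=794728
15. interest=⌊794728·150/10000⌋=11920; principal=47041-11920=35121; balance=794728-35121=759607
16. interest=⌊759607·150/10000⌋=11394; principal=47041-11394=35647; balance=759607-35647=723960
17. interest=⌊723960·150/10000⌋=10859; principal=47041-10859=36182; balance=723960-36182=687778
18. interest=⌊687778·150/10000⌋=10316; principal=47041-10316=36725; balance=687778-36725=651053
19. interest=⌊651053·150/10000⌋=9765; principal=47041-9765=37276; balance=651053-37276=613777
20. interest=⌊613777·150/10000⌋=9206; principal=47041-9206=37835; balance=613777-37835=575942
21. interest=⌊575942·150/10000⌋=8639; principal=47041-8639=38402; balance=575942-38402=537540
22. interest=⌊537540·150/10000⌋=8063; principal=47041-8063=38978; balance=537540-38978=498562
23. interest=⌊498562·150/10000⌋=7478; principal=47041-7478=39563; balance=498562-39563=458999
24. interest=⌊458999·150/10000⌋=6884; principal=47041-6884=40157; balance=458999-40157=418842
25. interest=⌊418842·150/10000⌋=6282; principal=47041-6282=40759; balance=418842-40759=378083
26. interest=⌊378083·150/10000⌋=5671; principal=47041-5671=41370; balance=378083-41370=336713
27. interest=⌊336713·150/10000⌋=5050; principal=47041-5050=41991; balance=336713-41991=294722
28. interest=⌊294722·150/10000⌋=4420; principal=47041-4420=42621; balance=294722-42621=252101
29. interest=⌊252101·150/10000⌋=3781; principal=47041-3781=43260; balance=252101-43260=208841
30. interest=⌊208841·150/10000⌋=3132; principal=47041-3132=43909; balance=208841-43909=164932
31. interest=⌊164932·150/10000⌋=2473; principal=47041-2473=44568; balance=164932-44568=120364
32. interest=⌊120364·150/10000⌋=1805; principal=47041-1805=45236; balance=120364-45236=75128
33. interest=⌊75128·150/10000⌋=1126; principal=47041-1126=45915; balance=75128-45915=29213
34. interest=⌊29213·150/10000⌋=438; principal=min(47041-438,29213)=29213; balance=29213-29213=0

1 18528 28513 1206745
2 18101 28940 1177805
3 17667 29374 1148431
4 17226 29815 1118616
5 16779 30262 1088354
6 16325 30716 1057638
7 15864 31177 1026461
8 15396 31645 994816
9 14922 32119 962697
10 14440 32601 930096
11 13951 33090 897006
12 13455 33586 863420
13 12951 34090 829330
14 12439 34602 794728
15 11920 35121 759607
16 11394 35647 723960
17 10859 36182 687778
18 10316 36725 651053
19 9765 37276 613777
20 9206 37835 575942
21 8639 38402 537540
22 8063 38978 498562
23 7478 39563 458999
24 6884 40157 418842
25 6282 40759 378083
26 5671 41370 336713
27 5050 41991 294722
28 4420 42621 252101
29 3781 43260 208841
30 3132 43909 164932
31 2473 44568 120364
32 1805 45236 75128
33 1126 45915 29213
34 438 29213 0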